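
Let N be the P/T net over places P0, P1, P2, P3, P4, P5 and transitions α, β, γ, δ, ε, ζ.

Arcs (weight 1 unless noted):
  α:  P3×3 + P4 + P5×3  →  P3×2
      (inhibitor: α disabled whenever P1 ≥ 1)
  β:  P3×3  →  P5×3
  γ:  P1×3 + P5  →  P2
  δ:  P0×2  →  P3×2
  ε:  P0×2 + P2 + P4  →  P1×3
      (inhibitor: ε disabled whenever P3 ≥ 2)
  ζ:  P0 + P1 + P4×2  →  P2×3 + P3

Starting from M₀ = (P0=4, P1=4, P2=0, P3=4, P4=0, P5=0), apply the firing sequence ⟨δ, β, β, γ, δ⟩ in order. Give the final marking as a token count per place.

step 1: fire δ:  (P0=4, P1=4, P2=0, P3=4, P4=0, P5=0) → (P0=2, P1=4, P2=0, P3=6, P4=0, P5=0)
step 2: fire β:  (P0=2, P1=4, P2=0, P3=6, P4=0, P5=0) → (P0=2, P1=4, P2=0, P3=3, P4=0, P5=3)
step 3: fire β:  (P0=2, P1=4, P2=0, P3=3, P4=0, P5=3) → (P0=2, P1=4, P2=0, P3=0, P4=0, P5=6)
step 4: fire γ:  (P0=2, P1=4, P2=0, P3=0, P4=0, P5=6) → (P0=2, P1=1, P2=1, P3=0, P4=0, P5=5)
step 5: fire δ:  (P0=2, P1=1, P2=1, P3=0, P4=0, P5=5) → (P0=0, P1=1, P2=1, P3=2, P4=0, P5=5)

(P0=0, P1=1, P2=1, P3=2, P4=0, P5=5)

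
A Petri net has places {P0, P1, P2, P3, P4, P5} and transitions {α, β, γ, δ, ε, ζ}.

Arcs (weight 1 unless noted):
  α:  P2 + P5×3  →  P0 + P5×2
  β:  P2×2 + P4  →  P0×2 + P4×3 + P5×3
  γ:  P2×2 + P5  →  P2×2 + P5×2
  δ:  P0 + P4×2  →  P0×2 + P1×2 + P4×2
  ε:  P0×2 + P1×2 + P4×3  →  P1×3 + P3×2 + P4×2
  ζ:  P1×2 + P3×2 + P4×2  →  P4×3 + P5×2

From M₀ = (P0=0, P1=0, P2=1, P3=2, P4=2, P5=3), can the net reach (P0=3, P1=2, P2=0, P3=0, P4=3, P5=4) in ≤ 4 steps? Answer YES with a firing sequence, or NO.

step 1: fire α:  (P0=0, P1=0, P2=1, P3=2, P4=2, P5=3) → (P0=1, P1=0, P2=0, P3=2, P4=2, P5=2)
step 2: fire δ:  (P0=1, P1=0, P2=0, P3=2, P4=2, P5=2) → (P0=2, P1=2, P2=0, P3=2, P4=2, P5=2)
step 3: fire δ:  (P0=2, P1=2, P2=0, P3=2, P4=2, P5=2) → (P0=3, P1=4, P2=0, P3=2, P4=2, P5=2)
step 4: fire ζ:  (P0=3, P1=4, P2=0, P3=2, P4=2, P5=2) → (P0=3, P1=2, P2=0, P3=0, P4=3, P5=4)

YES — reachable via ⟨α, δ, δ, ζ⟩ (4 firings)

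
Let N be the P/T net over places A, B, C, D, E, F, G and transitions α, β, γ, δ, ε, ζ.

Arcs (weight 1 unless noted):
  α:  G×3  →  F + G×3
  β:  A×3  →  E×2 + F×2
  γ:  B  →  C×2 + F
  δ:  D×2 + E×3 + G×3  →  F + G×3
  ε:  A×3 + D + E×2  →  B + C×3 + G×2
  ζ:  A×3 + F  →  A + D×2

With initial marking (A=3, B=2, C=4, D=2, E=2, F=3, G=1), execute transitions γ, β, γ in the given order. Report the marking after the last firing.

step 1: fire γ:  (A=3, B=2, C=4, D=2, E=2, F=3, G=1) → (A=3, B=1, C=6, D=2, E=2, F=4, G=1)
step 2: fire β:  (A=3, B=1, C=6, D=2, E=2, F=4, G=1) → (A=0, B=1, C=6, D=2, E=4, F=6, G=1)
step 3: fire γ:  (A=0, B=1, C=6, D=2, E=4, F=6, G=1) → (A=0, B=0, C=8, D=2, E=4, F=7, G=1)

(A=0, B=0, C=8, D=2, E=4, F=7, G=1)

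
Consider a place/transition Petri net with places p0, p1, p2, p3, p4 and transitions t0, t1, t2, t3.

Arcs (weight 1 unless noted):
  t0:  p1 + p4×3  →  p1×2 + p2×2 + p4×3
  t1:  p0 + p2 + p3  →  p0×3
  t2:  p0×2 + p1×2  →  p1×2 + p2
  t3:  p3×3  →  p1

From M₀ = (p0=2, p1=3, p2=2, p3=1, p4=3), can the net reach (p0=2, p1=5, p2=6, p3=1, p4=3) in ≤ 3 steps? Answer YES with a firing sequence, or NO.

step 1: fire t0:  (p0=2, p1=3, p2=2, p3=1, p4=3) → (p0=2, p1=4, p2=4, p3=1, p4=3)
step 2: fire t0:  (p0=2, p1=4, p2=4, p3=1, p4=3) → (p0=2, p1=5, p2=6, p3=1, p4=3)

YES — reachable via ⟨t0, t0⟩ (2 firings)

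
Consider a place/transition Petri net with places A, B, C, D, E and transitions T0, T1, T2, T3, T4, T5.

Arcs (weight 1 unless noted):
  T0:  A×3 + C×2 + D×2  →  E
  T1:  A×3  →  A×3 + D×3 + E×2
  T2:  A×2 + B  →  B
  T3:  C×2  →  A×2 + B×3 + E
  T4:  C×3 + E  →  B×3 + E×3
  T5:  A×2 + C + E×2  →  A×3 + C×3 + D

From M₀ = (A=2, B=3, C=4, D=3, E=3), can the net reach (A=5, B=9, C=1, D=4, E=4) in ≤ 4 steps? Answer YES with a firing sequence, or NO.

step 1: fire T3:  (A=2, B=3, C=4, D=3, E=3) → (A=4, B=6, C=2, D=3, E=4)
step 2: fire T5:  (A=4, B=6, C=2, D=3, E=4) → (A=5, B=6, C=4, D=4, E=2)
step 3: fire T4:  (A=5, B=6, C=4, D=4, E=2) → (A=5, B=9, C=1, D=4, E=4)

YES — reachable via ⟨T3, T5, T4⟩ (3 firings)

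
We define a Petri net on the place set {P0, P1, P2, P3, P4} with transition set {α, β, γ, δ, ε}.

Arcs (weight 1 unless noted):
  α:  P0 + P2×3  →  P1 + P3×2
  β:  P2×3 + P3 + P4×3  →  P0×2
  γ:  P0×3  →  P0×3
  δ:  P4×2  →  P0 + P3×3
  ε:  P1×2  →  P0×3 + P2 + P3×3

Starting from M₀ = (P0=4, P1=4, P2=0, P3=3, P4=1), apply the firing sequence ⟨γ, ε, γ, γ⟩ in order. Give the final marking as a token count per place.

step 1: fire γ:  (P0=4, P1=4, P2=0, P3=3, P4=1) → (P0=4, P1=4, P2=0, P3=3, P4=1)
step 2: fire ε:  (P0=4, P1=4, P2=0, P3=3, P4=1) → (P0=7, P1=2, P2=1, P3=6, P4=1)
step 3: fire γ:  (P0=7, P1=2, P2=1, P3=6, P4=1) → (P0=7, P1=2, P2=1, P3=6, P4=1)
step 4: fire γ:  (P0=7, P1=2, P2=1, P3=6, P4=1) → (P0=7, P1=2, P2=1, P3=6, P4=1)

(P0=7, P1=2, P2=1, P3=6, P4=1)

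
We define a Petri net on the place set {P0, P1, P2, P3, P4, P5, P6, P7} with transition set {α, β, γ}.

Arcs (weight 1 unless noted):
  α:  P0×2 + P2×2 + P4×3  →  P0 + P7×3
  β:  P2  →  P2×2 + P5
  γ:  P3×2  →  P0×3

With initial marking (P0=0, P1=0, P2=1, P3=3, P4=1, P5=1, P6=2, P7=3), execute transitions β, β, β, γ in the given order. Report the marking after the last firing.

step 1: fire β:  (P0=0, P1=0, P2=1, P3=3, P4=1, P5=1, P6=2, P7=3) → (P0=0, P1=0, P2=2, P3=3, P4=1, P5=2, P6=2, P7=3)
step 2: fire β:  (P0=0, P1=0, P2=2, P3=3, P4=1, P5=2, P6=2, P7=3) → (P0=0, P1=0, P2=3, P3=3, P4=1, P5=3, P6=2, P7=3)
step 3: fire β:  (P0=0, P1=0, P2=3, P3=3, P4=1, P5=3, P6=2, P7=3) → (P0=0, P1=0, P2=4, P3=3, P4=1, P5=4, P6=2, P7=3)
step 4: fire γ:  (P0=0, P1=0, P2=4, P3=3, P4=1, P5=4, P6=2, P7=3) → (P0=3, P1=0, P2=4, P3=1, P4=1, P5=4, P6=2, P7=3)

(P0=3, P1=0, P2=4, P3=1, P4=1, P5=4, P6=2, P7=3)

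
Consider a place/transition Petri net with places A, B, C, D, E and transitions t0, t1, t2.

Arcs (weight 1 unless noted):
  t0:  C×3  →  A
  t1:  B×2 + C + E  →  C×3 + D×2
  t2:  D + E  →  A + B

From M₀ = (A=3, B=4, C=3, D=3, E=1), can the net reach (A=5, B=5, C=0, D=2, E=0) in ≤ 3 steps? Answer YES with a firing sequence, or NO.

YES — reachable via ⟨t0, t2⟩ (2 firings)

step 1: fire t0:  (A=3, B=4, C=3, D=3, E=1) → (A=4, B=4, C=0, D=3, E=1)
step 2: fire t2:  (A=4, B=4, C=0, D=3, E=1) → (A=5, B=5, C=0, D=2, E=0)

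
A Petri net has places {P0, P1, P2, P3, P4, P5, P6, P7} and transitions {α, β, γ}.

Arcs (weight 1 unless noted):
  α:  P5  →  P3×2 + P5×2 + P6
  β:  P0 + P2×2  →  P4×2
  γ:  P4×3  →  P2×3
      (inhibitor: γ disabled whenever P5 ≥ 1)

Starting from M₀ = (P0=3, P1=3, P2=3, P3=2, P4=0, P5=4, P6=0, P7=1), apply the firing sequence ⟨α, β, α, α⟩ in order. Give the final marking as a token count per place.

(P0=2, P1=3, P2=1, P3=8, P4=2, P5=7, P6=3, P7=1)

step 1: fire α:  (P0=3, P1=3, P2=3, P3=2, P4=0, P5=4, P6=0, P7=1) → (P0=3, P1=3, P2=3, P3=4, P4=0, P5=5, P6=1, P7=1)
step 2: fire β:  (P0=3, P1=3, P2=3, P3=4, P4=0, P5=5, P6=1, P7=1) → (P0=2, P1=3, P2=1, P3=4, P4=2, P5=5, P6=1, P7=1)
step 3: fire α:  (P0=2, P1=3, P2=1, P3=4, P4=2, P5=5, P6=1, P7=1) → (P0=2, P1=3, P2=1, P3=6, P4=2, P5=6, P6=2, P7=1)
step 4: fire α:  (P0=2, P1=3, P2=1, P3=6, P4=2, P5=6, P6=2, P7=1) → (P0=2, P1=3, P2=1, P3=8, P4=2, P5=7, P6=3, P7=1)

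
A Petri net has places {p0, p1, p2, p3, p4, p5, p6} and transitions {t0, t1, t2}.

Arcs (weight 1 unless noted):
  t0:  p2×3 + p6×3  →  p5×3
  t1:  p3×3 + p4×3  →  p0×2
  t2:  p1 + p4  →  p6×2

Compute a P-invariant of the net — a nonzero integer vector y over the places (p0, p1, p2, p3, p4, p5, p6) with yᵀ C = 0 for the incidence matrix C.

y = (p0:3, p1:0, p2:0, p3:2, p4:0, p5:0, p6:0)

Incidence matrix C (rows=places, cols=transitions):
       t0   t1   t2
   p0   0    2    0
   p1   0    0   -1
   p2  -3    0    0
   p3   0   -3    0
   p4   0   -3   -1
   p5   3    0    0
   p6  -3    0    2

Candidate y = [3, 0, 0, 2, 0, 0, 0]; check y·C column-wise:
  col t0: 3·0 + 0·-3 + 2·0 + 0·3 + 0·-3 = 0
  col t1: 3·2 + 2·-3 + 0·-3 = 0
  col t2: 3·0 + 0·-1 + 2·0 + 0·-1 + 0·2 = 0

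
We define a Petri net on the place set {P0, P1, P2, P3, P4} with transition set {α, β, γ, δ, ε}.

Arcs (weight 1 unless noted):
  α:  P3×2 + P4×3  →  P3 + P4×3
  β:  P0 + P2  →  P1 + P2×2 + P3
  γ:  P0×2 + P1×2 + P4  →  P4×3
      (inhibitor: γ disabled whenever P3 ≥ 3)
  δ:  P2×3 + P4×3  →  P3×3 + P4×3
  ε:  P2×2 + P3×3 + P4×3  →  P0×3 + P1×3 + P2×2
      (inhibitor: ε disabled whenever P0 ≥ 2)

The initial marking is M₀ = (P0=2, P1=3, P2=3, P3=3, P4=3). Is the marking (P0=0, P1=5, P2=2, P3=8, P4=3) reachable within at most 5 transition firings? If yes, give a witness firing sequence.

YES — reachable via ⟨β, β, δ⟩ (3 firings)

step 1: fire β:  (P0=2, P1=3, P2=3, P3=3, P4=3) → (P0=1, P1=4, P2=4, P3=4, P4=3)
step 2: fire β:  (P0=1, P1=4, P2=4, P3=4, P4=3) → (P0=0, P1=5, P2=5, P3=5, P4=3)
step 3: fire δ:  (P0=0, P1=5, P2=5, P3=5, P4=3) → (P0=0, P1=5, P2=2, P3=8, P4=3)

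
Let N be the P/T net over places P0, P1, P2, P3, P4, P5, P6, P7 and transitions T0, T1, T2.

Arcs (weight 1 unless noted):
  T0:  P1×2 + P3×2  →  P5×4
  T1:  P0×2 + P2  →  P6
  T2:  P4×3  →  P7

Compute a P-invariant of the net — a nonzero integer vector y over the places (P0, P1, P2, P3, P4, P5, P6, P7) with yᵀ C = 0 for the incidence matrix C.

Incidence matrix C (rows=places, cols=transitions):
       T0   T1   T2
   P0   0   -2    0
   P1  -2    0    0
   P2   0   -1    0
   P3  -2    0    0
   P4   0    0   -3
   P5   4    0    0
   P6   0    1    0
   P7   0    0    1

Candidate y = [1, 0, -2, 0, 0, 0, 0, 0]; check y·C column-wise:
  col T0: 1·0 + 0·-2 + -2·0 + 0·-2 + 0·4 = 0
  col T1: 1·-2 + -2·-1 + 0·1 = 0
  col T2: 1·0 + -2·0 + 0·-3 + 0·1 = 0

y = (P0:1, P1:0, P2:-2, P3:0, P4:0, P5:0, P6:0, P7:0)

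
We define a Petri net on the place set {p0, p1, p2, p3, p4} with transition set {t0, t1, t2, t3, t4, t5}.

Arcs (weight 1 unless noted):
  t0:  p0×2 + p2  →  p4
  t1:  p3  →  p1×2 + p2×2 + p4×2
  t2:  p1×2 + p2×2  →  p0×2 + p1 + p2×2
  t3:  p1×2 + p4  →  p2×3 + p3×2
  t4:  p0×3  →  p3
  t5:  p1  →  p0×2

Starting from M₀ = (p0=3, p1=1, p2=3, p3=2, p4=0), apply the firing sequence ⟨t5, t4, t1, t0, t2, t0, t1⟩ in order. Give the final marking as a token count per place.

(p0=0, p1=3, p2=5, p3=1, p4=6)

step 1: fire t5:  (p0=3, p1=1, p2=3, p3=2, p4=0) → (p0=5, p1=0, p2=3, p3=2, p4=0)
step 2: fire t4:  (p0=5, p1=0, p2=3, p3=2, p4=0) → (p0=2, p1=0, p2=3, p3=3, p4=0)
step 3: fire t1:  (p0=2, p1=0, p2=3, p3=3, p4=0) → (p0=2, p1=2, p2=5, p3=2, p4=2)
step 4: fire t0:  (p0=2, p1=2, p2=5, p3=2, p4=2) → (p0=0, p1=2, p2=4, p3=2, p4=3)
step 5: fire t2:  (p0=0, p1=2, p2=4, p3=2, p4=3) → (p0=2, p1=1, p2=4, p3=2, p4=3)
step 6: fire t0:  (p0=2, p1=1, p2=4, p3=2, p4=3) → (p0=0, p1=1, p2=3, p3=2, p4=4)
step 7: fire t1:  (p0=0, p1=1, p2=3, p3=2, p4=4) → (p0=0, p1=3, p2=5, p3=1, p4=6)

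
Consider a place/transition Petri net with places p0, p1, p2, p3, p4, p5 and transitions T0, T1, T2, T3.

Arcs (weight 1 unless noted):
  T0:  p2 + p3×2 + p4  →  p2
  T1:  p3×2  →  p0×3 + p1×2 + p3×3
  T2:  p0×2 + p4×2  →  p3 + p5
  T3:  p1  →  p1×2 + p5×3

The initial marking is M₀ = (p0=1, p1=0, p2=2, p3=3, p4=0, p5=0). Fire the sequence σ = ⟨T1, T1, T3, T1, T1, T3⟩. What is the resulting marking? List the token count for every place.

step 1: fire T1:  (p0=1, p1=0, p2=2, p3=3, p4=0, p5=0) → (p0=4, p1=2, p2=2, p3=4, p4=0, p5=0)
step 2: fire T1:  (p0=4, p1=2, p2=2, p3=4, p4=0, p5=0) → (p0=7, p1=4, p2=2, p3=5, p4=0, p5=0)
step 3: fire T3:  (p0=7, p1=4, p2=2, p3=5, p4=0, p5=0) → (p0=7, p1=5, p2=2, p3=5, p4=0, p5=3)
step 4: fire T1:  (p0=7, p1=5, p2=2, p3=5, p4=0, p5=3) → (p0=10, p1=7, p2=2, p3=6, p4=0, p5=3)
step 5: fire T1:  (p0=10, p1=7, p2=2, p3=6, p4=0, p5=3) → (p0=13, p1=9, p2=2, p3=7, p4=0, p5=3)
step 6: fire T3:  (p0=13, p1=9, p2=2, p3=7, p4=0, p5=3) → (p0=13, p1=10, p2=2, p3=7, p4=0, p5=6)

(p0=13, p1=10, p2=2, p3=7, p4=0, p5=6)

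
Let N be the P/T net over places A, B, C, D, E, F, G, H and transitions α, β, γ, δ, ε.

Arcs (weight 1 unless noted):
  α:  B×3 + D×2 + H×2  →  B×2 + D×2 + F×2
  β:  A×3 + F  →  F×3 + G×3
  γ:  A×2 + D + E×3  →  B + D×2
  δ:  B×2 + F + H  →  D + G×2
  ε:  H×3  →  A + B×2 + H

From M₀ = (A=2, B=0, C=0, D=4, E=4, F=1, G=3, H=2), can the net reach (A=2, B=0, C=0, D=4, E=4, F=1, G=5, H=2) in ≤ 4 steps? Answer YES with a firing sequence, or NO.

depth 0: 1 marking
depth 1: 2 markings reached so far
depth 2: 2 markings reached so far
(frontier empty at depth 2; search complete)
target is not among the 2 markings reachable within 4 steps

NO — not reachable within 4 firings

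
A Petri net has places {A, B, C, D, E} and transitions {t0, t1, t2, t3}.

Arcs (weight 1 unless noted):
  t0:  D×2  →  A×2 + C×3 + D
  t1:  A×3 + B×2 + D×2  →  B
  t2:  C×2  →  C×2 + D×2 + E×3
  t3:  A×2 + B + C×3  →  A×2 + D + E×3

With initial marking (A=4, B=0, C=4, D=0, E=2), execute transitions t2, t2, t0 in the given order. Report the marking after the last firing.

(A=6, B=0, C=7, D=3, E=8)

step 1: fire t2:  (A=4, B=0, C=4, D=0, E=2) → (A=4, B=0, C=4, D=2, E=5)
step 2: fire t2:  (A=4, B=0, C=4, D=2, E=5) → (A=4, B=0, C=4, D=4, E=8)
step 3: fire t0:  (A=4, B=0, C=4, D=4, E=8) → (A=6, B=0, C=7, D=3, E=8)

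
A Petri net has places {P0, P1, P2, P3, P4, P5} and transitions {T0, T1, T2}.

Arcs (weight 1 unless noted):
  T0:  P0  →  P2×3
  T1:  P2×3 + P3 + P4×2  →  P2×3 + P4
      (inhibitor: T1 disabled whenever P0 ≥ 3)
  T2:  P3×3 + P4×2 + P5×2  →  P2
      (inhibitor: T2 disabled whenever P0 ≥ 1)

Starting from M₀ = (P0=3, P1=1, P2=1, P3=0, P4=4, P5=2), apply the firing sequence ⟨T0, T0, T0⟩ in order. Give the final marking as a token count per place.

(P0=0, P1=1, P2=10, P3=0, P4=4, P5=2)

step 1: fire T0:  (P0=3, P1=1, P2=1, P3=0, P4=4, P5=2) → (P0=2, P1=1, P2=4, P3=0, P4=4, P5=2)
step 2: fire T0:  (P0=2, P1=1, P2=4, P3=0, P4=4, P5=2) → (P0=1, P1=1, P2=7, P3=0, P4=4, P5=2)
step 3: fire T0:  (P0=1, P1=1, P2=7, P3=0, P4=4, P5=2) → (P0=0, P1=1, P2=10, P3=0, P4=4, P5=2)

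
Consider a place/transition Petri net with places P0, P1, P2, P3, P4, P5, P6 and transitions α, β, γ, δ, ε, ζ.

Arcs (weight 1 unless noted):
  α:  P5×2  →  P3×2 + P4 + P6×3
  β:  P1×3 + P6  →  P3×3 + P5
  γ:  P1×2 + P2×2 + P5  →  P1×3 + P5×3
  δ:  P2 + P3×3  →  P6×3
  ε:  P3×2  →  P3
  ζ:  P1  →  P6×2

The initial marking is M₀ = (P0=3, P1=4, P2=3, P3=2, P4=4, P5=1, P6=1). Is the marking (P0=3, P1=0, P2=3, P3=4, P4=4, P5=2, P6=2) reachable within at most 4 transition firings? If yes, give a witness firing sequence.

YES — reachable via ⟨β, ε, ζ⟩ (3 firings)

step 1: fire β:  (P0=3, P1=4, P2=3, P3=2, P4=4, P5=1, P6=1) → (P0=3, P1=1, P2=3, P3=5, P4=4, P5=2, P6=0)
step 2: fire ε:  (P0=3, P1=1, P2=3, P3=5, P4=4, P5=2, P6=0) → (P0=3, P1=1, P2=3, P3=4, P4=4, P5=2, P6=0)
step 3: fire ζ:  (P0=3, P1=1, P2=3, P3=4, P4=4, P5=2, P6=0) → (P0=3, P1=0, P2=3, P3=4, P4=4, P5=2, P6=2)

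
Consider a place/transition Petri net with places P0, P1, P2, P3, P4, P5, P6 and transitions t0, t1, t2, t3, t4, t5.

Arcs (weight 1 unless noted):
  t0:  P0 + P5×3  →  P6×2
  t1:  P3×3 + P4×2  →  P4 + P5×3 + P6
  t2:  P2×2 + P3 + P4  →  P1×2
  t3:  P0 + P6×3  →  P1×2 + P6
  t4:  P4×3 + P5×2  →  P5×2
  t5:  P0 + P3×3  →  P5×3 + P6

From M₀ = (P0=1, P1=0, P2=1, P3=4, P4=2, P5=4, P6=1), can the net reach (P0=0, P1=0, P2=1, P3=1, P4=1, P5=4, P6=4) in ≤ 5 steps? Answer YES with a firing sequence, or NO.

step 1: fire t0:  (P0=1, P1=0, P2=1, P3=4, P4=2, P5=4, P6=1) → (P0=0, P1=0, P2=1, P3=4, P4=2, P5=1, P6=3)
step 2: fire t1:  (P0=0, P1=0, P2=1, P3=4, P4=2, P5=1, P6=3) → (P0=0, P1=0, P2=1, P3=1, P4=1, P5=4, P6=4)

YES — reachable via ⟨t0, t1⟩ (2 firings)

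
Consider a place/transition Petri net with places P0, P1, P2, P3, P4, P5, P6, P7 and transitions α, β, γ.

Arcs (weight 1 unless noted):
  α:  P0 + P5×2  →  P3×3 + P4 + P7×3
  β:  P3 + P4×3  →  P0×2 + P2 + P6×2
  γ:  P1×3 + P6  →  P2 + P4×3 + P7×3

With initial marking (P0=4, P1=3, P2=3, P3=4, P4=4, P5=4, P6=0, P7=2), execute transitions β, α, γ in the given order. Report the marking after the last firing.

(P0=5, P1=0, P2=5, P3=6, P4=5, P5=2, P6=1, P7=8)

step 1: fire β:  (P0=4, P1=3, P2=3, P3=4, P4=4, P5=4, P6=0, P7=2) → (P0=6, P1=3, P2=4, P3=3, P4=1, P5=4, P6=2, P7=2)
step 2: fire α:  (P0=6, P1=3, P2=4, P3=3, P4=1, P5=4, P6=2, P7=2) → (P0=5, P1=3, P2=4, P3=6, P4=2, P5=2, P6=2, P7=5)
step 3: fire γ:  (P0=5, P1=3, P2=4, P3=6, P4=2, P5=2, P6=2, P7=5) → (P0=5, P1=0, P2=5, P3=6, P4=5, P5=2, P6=1, P7=8)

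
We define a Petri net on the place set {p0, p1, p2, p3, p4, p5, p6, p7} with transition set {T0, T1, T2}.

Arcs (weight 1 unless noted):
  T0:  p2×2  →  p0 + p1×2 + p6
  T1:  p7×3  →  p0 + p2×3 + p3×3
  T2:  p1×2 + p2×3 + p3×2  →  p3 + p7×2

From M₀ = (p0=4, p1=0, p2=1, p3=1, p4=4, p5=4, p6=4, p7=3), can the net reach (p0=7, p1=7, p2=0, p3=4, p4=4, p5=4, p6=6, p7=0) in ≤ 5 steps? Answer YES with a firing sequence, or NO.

depth 0: 1 marking
depth 1: 2 markings reached so far
depth 2: 3 markings reached so far
depth 3: 4 markings reached so far
depth 4: 4 markings reached so far
(frontier empty at depth 4; search complete)
target is not among the 4 markings reachable within 5 steps

NO — not reachable within 5 firings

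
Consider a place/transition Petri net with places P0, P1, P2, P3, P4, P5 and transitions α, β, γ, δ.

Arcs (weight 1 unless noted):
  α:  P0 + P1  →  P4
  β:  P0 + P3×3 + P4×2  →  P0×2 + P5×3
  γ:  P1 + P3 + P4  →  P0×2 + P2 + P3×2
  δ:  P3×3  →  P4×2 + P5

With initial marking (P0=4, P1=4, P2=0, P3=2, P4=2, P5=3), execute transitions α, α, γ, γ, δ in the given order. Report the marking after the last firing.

(P0=6, P1=0, P2=2, P3=1, P4=4, P5=4)

step 1: fire α:  (P0=4, P1=4, P2=0, P3=2, P4=2, P5=3) → (P0=3, P1=3, P2=0, P3=2, P4=3, P5=3)
step 2: fire α:  (P0=3, P1=3, P2=0, P3=2, P4=3, P5=3) → (P0=2, P1=2, P2=0, P3=2, P4=4, P5=3)
step 3: fire γ:  (P0=2, P1=2, P2=0, P3=2, P4=4, P5=3) → (P0=4, P1=1, P2=1, P3=3, P4=3, P5=3)
step 4: fire γ:  (P0=4, P1=1, P2=1, P3=3, P4=3, P5=3) → (P0=6, P1=0, P2=2, P3=4, P4=2, P5=3)
step 5: fire δ:  (P0=6, P1=0, P2=2, P3=4, P4=2, P5=3) → (P0=6, P1=0, P2=2, P3=1, P4=4, P5=4)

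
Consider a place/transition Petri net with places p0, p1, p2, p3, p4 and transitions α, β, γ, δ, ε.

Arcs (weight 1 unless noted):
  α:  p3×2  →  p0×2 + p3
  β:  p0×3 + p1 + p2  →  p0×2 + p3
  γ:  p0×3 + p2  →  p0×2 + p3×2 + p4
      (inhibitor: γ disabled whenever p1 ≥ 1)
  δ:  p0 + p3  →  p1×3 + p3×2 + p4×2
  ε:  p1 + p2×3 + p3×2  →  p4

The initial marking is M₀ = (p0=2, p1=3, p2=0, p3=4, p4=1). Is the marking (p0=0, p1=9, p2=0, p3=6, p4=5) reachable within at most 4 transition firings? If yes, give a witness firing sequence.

YES — reachable via ⟨δ, δ⟩ (2 firings)

step 1: fire δ:  (p0=2, p1=3, p2=0, p3=4, p4=1) → (p0=1, p1=6, p2=0, p3=5, p4=3)
step 2: fire δ:  (p0=1, p1=6, p2=0, p3=5, p4=3) → (p0=0, p1=9, p2=0, p3=6, p4=5)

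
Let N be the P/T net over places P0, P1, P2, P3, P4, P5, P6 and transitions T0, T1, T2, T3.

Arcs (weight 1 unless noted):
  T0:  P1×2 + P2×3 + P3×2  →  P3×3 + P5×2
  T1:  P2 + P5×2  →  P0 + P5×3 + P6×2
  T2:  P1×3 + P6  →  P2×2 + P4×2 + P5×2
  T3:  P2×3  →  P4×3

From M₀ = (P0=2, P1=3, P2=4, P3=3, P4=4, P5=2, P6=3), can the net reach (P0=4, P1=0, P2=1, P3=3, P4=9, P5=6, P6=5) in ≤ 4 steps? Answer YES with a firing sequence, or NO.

depth 0: 1 marking
depth 1: 5 markings reached so far
depth 2: 10 markings reached so far
depth 3: 14 markings reached so far
depth 4: 17 markings reached so far
target is not among the 17 markings reachable within 4 steps

NO — not reachable within 4 firings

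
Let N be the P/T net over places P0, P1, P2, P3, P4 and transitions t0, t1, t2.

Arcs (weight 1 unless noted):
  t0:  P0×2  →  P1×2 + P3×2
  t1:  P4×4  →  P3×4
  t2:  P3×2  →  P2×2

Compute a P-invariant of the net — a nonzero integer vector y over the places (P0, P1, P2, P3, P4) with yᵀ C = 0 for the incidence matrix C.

Incidence matrix C (rows=places, cols=transitions):
       t0   t1   t2
   P0  -2    0    0
   P1   2    0    0
   P2   0    0    2
   P3   2    4   -2
   P4   0   -4    0

Candidate y = [1, 1, 0, 0, 0]; check y·C column-wise:
  col t0: 1·-2 + 1·2 + 0·2 = 0
  col t1: 1·0 + 1·0 + 0·4 + 0·-4 = 0
  col t2: 1·0 + 1·0 + 0·2 + 0·-2 = 0

y = (P0:1, P1:1, P2:0, P3:0, P4:0)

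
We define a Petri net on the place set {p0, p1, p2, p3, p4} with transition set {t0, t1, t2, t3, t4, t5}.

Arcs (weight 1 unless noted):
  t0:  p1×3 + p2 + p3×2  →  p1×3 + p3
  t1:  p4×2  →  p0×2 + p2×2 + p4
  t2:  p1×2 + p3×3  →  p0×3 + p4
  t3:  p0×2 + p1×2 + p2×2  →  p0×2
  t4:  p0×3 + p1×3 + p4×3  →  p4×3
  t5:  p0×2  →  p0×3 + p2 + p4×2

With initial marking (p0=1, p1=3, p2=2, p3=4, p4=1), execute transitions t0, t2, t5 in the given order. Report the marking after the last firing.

(p0=5, p1=1, p2=2, p3=0, p4=4)

step 1: fire t0:  (p0=1, p1=3, p2=2, p3=4, p4=1) → (p0=1, p1=3, p2=1, p3=3, p4=1)
step 2: fire t2:  (p0=1, p1=3, p2=1, p3=3, p4=1) → (p0=4, p1=1, p2=1, p3=0, p4=2)
step 3: fire t5:  (p0=4, p1=1, p2=1, p3=0, p4=2) → (p0=5, p1=1, p2=2, p3=0, p4=4)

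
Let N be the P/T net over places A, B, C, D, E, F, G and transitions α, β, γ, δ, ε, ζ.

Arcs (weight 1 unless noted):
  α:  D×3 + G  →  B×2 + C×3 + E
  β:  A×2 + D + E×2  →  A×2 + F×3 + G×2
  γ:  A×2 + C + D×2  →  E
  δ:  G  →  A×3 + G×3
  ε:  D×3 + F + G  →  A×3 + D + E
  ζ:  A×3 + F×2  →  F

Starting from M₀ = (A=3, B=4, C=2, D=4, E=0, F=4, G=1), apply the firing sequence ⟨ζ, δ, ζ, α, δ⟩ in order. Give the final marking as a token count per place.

step 1: fire ζ:  (A=3, B=4, C=2, D=4, E=0, F=4, G=1) → (A=0, B=4, C=2, D=4, E=0, F=3, G=1)
step 2: fire δ:  (A=0, B=4, C=2, D=4, E=0, F=3, G=1) → (A=3, B=4, C=2, D=4, E=0, F=3, G=3)
step 3: fire ζ:  (A=3, B=4, C=2, D=4, E=0, F=3, G=3) → (A=0, B=4, C=2, D=4, E=0, F=2, G=3)
step 4: fire α:  (A=0, B=4, C=2, D=4, E=0, F=2, G=3) → (A=0, B=6, C=5, D=1, E=1, F=2, G=2)
step 5: fire δ:  (A=0, B=6, C=5, D=1, E=1, F=2, G=2) → (A=3, B=6, C=5, D=1, E=1, F=2, G=4)

(A=3, B=6, C=5, D=1, E=1, F=2, G=4)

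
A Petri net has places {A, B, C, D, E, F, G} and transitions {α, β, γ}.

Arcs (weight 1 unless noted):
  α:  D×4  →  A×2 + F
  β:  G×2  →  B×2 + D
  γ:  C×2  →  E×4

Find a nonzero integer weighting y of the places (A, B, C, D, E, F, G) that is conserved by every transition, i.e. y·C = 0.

y = (A:4, B:-1, C:0, D:2, E:0, F:0, G:0)

Incidence matrix C (rows=places, cols=transitions):
        α    β    γ
    A   2    0    0
    B   0    2    0
    C   0    0   -2
    D  -4    1    0
    E   0    0    4
    F   1    0    0
    G   0   -2    0

Candidate y = [4, -1, 0, 2, 0, 0, 0]; check y·C column-wise:
  col α: 4·2 + -1·0 + 2·-4 + 0·1 = 0
  col β: 4·0 + -1·2 + 2·1 + 0·-2 = 0
  col γ: 4·0 + -1·0 + 0·-2 + 2·0 + 0·4 = 0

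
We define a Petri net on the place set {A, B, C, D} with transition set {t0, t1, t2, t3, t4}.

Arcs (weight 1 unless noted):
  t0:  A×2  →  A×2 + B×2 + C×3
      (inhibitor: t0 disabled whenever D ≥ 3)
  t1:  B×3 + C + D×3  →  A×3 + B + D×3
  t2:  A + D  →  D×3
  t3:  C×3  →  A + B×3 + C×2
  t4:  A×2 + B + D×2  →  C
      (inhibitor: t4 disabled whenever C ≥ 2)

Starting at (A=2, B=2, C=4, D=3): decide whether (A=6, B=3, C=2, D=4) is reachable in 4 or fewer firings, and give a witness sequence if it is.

NO — not reachable within 4 firings

depth 0: 1 marking
depth 1: 3 markings reached so far
depth 2: 7 markings reached so far
depth 3: 12 markings reached so far
depth 4: 20 markings reached so far
target is not among the 20 markings reachable within 4 steps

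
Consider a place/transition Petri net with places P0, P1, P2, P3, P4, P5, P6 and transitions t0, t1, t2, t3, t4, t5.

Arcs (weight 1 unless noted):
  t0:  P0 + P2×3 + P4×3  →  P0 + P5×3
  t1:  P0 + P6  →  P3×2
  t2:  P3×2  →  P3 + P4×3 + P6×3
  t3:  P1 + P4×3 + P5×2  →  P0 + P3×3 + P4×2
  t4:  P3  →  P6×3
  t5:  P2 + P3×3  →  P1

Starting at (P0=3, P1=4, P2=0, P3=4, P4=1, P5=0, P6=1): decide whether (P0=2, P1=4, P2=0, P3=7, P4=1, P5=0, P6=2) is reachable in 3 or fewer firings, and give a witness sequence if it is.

NO — not reachable within 3 firings

depth 0: 1 marking
depth 1: 4 markings reached so far
depth 2: 9 markings reached so far
depth 3: 18 markings reached so far
target is not among the 18 markings reachable within 3 steps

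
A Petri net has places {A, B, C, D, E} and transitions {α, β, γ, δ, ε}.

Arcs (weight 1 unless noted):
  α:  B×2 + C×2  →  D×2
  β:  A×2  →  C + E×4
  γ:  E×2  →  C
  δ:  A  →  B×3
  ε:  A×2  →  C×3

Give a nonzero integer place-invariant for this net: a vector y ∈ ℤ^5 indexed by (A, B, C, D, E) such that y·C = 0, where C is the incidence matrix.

y = (A:3, B:1, C:2, D:3, E:1)

Incidence matrix C (rows=places, cols=transitions):
        α    β    γ    δ    ε
    A   0   -2    0   -1   -2
    B  -2    0    0    3    0
    C  -2    1    1    0    3
    D   2    0    0    0    0
    E   0    4   -2    0    0

Candidate y = [3, 1, 2, 3, 1]; check y·C column-wise:
  col α: 3·0 + 1·-2 + 2·-2 + 3·2 + 1·0 = 0
  col β: 3·-2 + 1·0 + 2·1 + 3·0 + 1·4 = 0
  col γ: 3·0 + 1·0 + 2·1 + 3·0 + 1·-2 = 0
  col δ: 3·-1 + 1·3 + 2·0 + 3·0 + 1·0 = 0
  col ε: 3·-2 + 1·0 + 2·3 + 3·0 + 1·0 = 0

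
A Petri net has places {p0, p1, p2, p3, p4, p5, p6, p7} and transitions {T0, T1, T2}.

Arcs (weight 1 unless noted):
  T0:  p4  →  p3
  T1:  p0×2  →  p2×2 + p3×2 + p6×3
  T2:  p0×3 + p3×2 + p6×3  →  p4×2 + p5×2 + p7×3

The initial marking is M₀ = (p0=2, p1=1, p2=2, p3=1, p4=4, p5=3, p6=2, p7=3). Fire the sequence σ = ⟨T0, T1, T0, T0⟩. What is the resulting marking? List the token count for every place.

step 1: fire T0:  (p0=2, p1=1, p2=2, p3=1, p4=4, p5=3, p6=2, p7=3) → (p0=2, p1=1, p2=2, p3=2, p4=3, p5=3, p6=2, p7=3)
step 2: fire T1:  (p0=2, p1=1, p2=2, p3=2, p4=3, p5=3, p6=2, p7=3) → (p0=0, p1=1, p2=4, p3=4, p4=3, p5=3, p6=5, p7=3)
step 3: fire T0:  (p0=0, p1=1, p2=4, p3=4, p4=3, p5=3, p6=5, p7=3) → (p0=0, p1=1, p2=4, p3=5, p4=2, p5=3, p6=5, p7=3)
step 4: fire T0:  (p0=0, p1=1, p2=4, p3=5, p4=2, p5=3, p6=5, p7=3) → (p0=0, p1=1, p2=4, p3=6, p4=1, p5=3, p6=5, p7=3)

(p0=0, p1=1, p2=4, p3=6, p4=1, p5=3, p6=5, p7=3)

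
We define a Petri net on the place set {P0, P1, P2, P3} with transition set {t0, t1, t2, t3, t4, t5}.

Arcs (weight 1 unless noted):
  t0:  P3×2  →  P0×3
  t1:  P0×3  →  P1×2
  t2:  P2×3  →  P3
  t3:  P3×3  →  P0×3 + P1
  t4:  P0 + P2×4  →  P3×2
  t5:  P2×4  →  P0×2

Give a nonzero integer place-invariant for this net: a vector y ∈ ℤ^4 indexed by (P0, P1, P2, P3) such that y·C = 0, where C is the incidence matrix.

y = (P0:2, P1:3, P2:1, P3:3)

Incidence matrix C (rows=places, cols=transitions):
       t0   t1   t2   t3   t4   t5
   P0   3   -3    0    3   -1    2
   P1   0    2    0    1    0    0
   P2   0    0   -3    0   -4   -4
   P3  -2    0    1   -3    2    0

Candidate y = [2, 3, 1, 3]; check y·C column-wise:
  col t0: 2·3 + 3·0 + 1·0 + 3·-2 = 0
  col t1: 2·-3 + 3·2 + 1·0 + 3·0 = 0
  col t2: 2·0 + 3·0 + 1·-3 + 3·1 = 0
  col t3: 2·3 + 3·1 + 1·0 + 3·-3 = 0
  col t4: 2·-1 + 3·0 + 1·-4 + 3·2 = 0
  col t5: 2·2 + 3·0 + 1·-4 + 3·0 = 0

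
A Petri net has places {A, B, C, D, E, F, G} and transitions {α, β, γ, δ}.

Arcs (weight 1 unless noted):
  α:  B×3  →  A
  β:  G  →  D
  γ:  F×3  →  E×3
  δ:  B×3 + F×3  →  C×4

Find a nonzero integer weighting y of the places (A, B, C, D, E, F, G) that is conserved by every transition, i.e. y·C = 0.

y = (A:12, B:4, C:3, D:0, E:0, F:0, G:0)

Incidence matrix C (rows=places, cols=transitions):
        α    β    γ    δ
    A   1    0    0    0
    B  -3    0    0   -3
    C   0    0    0    4
    D   0    1    0    0
    E   0    0    3    0
    F   0    0   -3   -3
    G   0   -1    0    0

Candidate y = [12, 4, 3, 0, 0, 0, 0]; check y·C column-wise:
  col α: 12·1 + 4·-3 + 3·0 = 0
  col β: 12·0 + 4·0 + 3·0 + 0·1 + 0·-1 = 0
  col γ: 12·0 + 4·0 + 3·0 + 0·3 + 0·-3 = 0
  col δ: 12·0 + 4·-3 + 3·4 + 0·-3 = 0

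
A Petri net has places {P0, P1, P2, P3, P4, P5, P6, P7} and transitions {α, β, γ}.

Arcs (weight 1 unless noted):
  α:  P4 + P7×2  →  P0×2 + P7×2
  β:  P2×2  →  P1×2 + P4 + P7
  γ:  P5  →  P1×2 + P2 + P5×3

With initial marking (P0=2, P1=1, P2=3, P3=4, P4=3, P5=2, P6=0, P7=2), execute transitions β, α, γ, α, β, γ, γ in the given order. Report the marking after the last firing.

(P0=6, P1=11, P2=2, P3=4, P4=3, P5=8, P6=0, P7=4)

step 1: fire β:  (P0=2, P1=1, P2=3, P3=4, P4=3, P5=2, P6=0, P7=2) → (P0=2, P1=3, P2=1, P3=4, P4=4, P5=2, P6=0, P7=3)
step 2: fire α:  (P0=2, P1=3, P2=1, P3=4, P4=4, P5=2, P6=0, P7=3) → (P0=4, P1=3, P2=1, P3=4, P4=3, P5=2, P6=0, P7=3)
step 3: fire γ:  (P0=4, P1=3, P2=1, P3=4, P4=3, P5=2, P6=0, P7=3) → (P0=4, P1=5, P2=2, P3=4, P4=3, P5=4, P6=0, P7=3)
step 4: fire α:  (P0=4, P1=5, P2=2, P3=4, P4=3, P5=4, P6=0, P7=3) → (P0=6, P1=5, P2=2, P3=4, P4=2, P5=4, P6=0, P7=3)
step 5: fire β:  (P0=6, P1=5, P2=2, P3=4, P4=2, P5=4, P6=0, P7=3) → (P0=6, P1=7, P2=0, P3=4, P4=3, P5=4, P6=0, P7=4)
step 6: fire γ:  (P0=6, P1=7, P2=0, P3=4, P4=3, P5=4, P6=0, P7=4) → (P0=6, P1=9, P2=1, P3=4, P4=3, P5=6, P6=0, P7=4)
step 7: fire γ:  (P0=6, P1=9, P2=1, P3=4, P4=3, P5=6, P6=0, P7=4) → (P0=6, P1=11, P2=2, P3=4, P4=3, P5=8, P6=0, P7=4)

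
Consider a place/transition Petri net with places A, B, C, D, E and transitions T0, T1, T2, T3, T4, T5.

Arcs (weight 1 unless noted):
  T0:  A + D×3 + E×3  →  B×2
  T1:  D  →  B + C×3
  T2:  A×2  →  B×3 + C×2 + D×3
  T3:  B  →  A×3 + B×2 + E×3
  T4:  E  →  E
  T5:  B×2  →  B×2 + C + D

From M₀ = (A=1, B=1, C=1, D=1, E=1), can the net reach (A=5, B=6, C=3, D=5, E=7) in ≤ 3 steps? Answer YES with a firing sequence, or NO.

NO — not reachable within 3 firings

depth 0: 1 marking
depth 1: 3 markings reached so far
depth 2: 8 markings reached so far
depth 3: 20 markings reached so far
target is not among the 20 markings reachable within 3 steps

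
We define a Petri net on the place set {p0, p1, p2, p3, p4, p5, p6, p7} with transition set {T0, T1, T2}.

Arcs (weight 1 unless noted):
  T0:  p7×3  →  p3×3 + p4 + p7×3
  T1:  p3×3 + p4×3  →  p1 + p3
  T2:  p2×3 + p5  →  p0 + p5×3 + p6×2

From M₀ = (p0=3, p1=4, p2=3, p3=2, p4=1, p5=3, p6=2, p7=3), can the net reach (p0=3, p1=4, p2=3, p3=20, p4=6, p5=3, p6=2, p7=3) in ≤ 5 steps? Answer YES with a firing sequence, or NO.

depth 0: 1 marking
depth 1: 3 markings reached so far
depth 2: 5 markings reached so far
depth 3: 8 markings reached so far
depth 4: 12 markings reached so far
depth 5: 16 markings reached so far
target is not among the 16 markings reachable within 5 steps

NO — not reachable within 5 firings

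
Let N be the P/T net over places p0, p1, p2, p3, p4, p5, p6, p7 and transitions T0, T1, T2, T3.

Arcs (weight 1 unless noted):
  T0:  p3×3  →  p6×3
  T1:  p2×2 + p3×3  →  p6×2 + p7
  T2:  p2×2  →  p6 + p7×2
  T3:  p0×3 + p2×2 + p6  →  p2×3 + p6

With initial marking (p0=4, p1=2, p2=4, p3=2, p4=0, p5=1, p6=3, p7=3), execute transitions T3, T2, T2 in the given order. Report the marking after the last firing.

(p0=1, p1=2, p2=1, p3=2, p4=0, p5=1, p6=5, p7=7)

step 1: fire T3:  (p0=4, p1=2, p2=4, p3=2, p4=0, p5=1, p6=3, p7=3) → (p0=1, p1=2, p2=5, p3=2, p4=0, p5=1, p6=3, p7=3)
step 2: fire T2:  (p0=1, p1=2, p2=5, p3=2, p4=0, p5=1, p6=3, p7=3) → (p0=1, p1=2, p2=3, p3=2, p4=0, p5=1, p6=4, p7=5)
step 3: fire T2:  (p0=1, p1=2, p2=3, p3=2, p4=0, p5=1, p6=4, p7=5) → (p0=1, p1=2, p2=1, p3=2, p4=0, p5=1, p6=5, p7=7)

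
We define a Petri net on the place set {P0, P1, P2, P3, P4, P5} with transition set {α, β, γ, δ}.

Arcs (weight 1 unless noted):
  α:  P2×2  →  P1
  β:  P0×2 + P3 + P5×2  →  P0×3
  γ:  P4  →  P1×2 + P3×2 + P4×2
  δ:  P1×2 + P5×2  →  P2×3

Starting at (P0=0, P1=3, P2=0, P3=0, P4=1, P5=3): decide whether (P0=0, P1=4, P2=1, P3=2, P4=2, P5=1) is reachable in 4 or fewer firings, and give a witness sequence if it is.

YES — reachable via ⟨γ, δ, α⟩ (3 firings)

step 1: fire γ:  (P0=0, P1=3, P2=0, P3=0, P4=1, P5=3) → (P0=0, P1=5, P2=0, P3=2, P4=2, P5=3)
step 2: fire δ:  (P0=0, P1=5, P2=0, P3=2, P4=2, P5=3) → (P0=0, P1=3, P2=3, P3=2, P4=2, P5=1)
step 3: fire α:  (P0=0, P1=3, P2=3, P3=2, P4=2, P5=1) → (P0=0, P1=4, P2=1, P3=2, P4=2, P5=1)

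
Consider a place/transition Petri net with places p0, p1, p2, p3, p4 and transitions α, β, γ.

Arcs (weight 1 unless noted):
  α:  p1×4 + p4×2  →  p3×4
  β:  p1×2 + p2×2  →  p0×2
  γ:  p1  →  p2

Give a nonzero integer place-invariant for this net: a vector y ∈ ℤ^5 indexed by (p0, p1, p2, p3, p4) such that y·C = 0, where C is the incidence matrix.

Incidence matrix C (rows=places, cols=transitions):
        α    β    γ
   p0   0    2    0
   p1  -4   -2   -1
   p2   0   -2    1
   p3   4    0    0
   p4  -2    0    0

Candidate y = [2, 1, 1, 1, 0]; check y·C column-wise:
  col α: 2·0 + 1·-4 + 1·0 + 1·4 + 0·-2 = 0
  col β: 2·2 + 1·-2 + 1·-2 + 1·0 = 0
  col γ: 2·0 + 1·-1 + 1·1 + 1·0 = 0

y = (p0:2, p1:1, p2:1, p3:1, p4:0)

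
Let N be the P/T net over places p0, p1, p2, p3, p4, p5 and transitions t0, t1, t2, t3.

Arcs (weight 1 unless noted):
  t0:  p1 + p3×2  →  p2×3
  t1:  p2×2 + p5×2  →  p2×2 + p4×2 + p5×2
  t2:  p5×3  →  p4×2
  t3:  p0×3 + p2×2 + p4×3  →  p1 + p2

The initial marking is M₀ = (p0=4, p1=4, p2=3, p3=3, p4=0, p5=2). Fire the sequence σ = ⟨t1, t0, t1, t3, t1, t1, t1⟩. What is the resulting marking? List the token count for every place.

step 1: fire t1:  (p0=4, p1=4, p2=3, p3=3, p4=0, p5=2) → (p0=4, p1=4, p2=3, p3=3, p4=2, p5=2)
step 2: fire t0:  (p0=4, p1=4, p2=3, p3=3, p4=2, p5=2) → (p0=4, p1=3, p2=6, p3=1, p4=2, p5=2)
step 3: fire t1:  (p0=4, p1=3, p2=6, p3=1, p4=2, p5=2) → (p0=4, p1=3, p2=6, p3=1, p4=4, p5=2)
step 4: fire t3:  (p0=4, p1=3, p2=6, p3=1, p4=4, p5=2) → (p0=1, p1=4, p2=5, p3=1, p4=1, p5=2)
step 5: fire t1:  (p0=1, p1=4, p2=5, p3=1, p4=1, p5=2) → (p0=1, p1=4, p2=5, p3=1, p4=3, p5=2)
step 6: fire t1:  (p0=1, p1=4, p2=5, p3=1, p4=3, p5=2) → (p0=1, p1=4, p2=5, p3=1, p4=5, p5=2)
step 7: fire t1:  (p0=1, p1=4, p2=5, p3=1, p4=5, p5=2) → (p0=1, p1=4, p2=5, p3=1, p4=7, p5=2)

(p0=1, p1=4, p2=5, p3=1, p4=7, p5=2)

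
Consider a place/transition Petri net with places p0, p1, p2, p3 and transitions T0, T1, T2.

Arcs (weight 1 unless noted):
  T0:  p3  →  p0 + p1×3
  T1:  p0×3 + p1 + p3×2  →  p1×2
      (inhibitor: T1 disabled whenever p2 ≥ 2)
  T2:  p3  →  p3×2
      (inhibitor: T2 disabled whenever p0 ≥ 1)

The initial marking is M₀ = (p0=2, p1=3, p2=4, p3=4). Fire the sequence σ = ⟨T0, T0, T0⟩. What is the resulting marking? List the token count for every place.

step 1: fire T0:  (p0=2, p1=3, p2=4, p3=4) → (p0=3, p1=6, p2=4, p3=3)
step 2: fire T0:  (p0=3, p1=6, p2=4, p3=3) → (p0=4, p1=9, p2=4, p3=2)
step 3: fire T0:  (p0=4, p1=9, p2=4, p3=2) → (p0=5, p1=12, p2=4, p3=1)

(p0=5, p1=12, p2=4, p3=1)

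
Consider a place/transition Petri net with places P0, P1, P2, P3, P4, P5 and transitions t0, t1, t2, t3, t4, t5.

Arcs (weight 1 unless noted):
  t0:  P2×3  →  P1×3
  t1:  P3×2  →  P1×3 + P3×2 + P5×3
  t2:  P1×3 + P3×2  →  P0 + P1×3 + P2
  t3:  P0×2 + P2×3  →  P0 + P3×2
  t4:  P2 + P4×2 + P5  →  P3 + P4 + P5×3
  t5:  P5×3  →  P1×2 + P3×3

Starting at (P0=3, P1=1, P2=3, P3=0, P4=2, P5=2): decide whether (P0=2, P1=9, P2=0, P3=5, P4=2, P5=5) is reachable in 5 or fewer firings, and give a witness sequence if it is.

step 1: fire t3:  (P0=3, P1=1, P2=3, P3=0, P4=2, P5=2) → (P0=2, P1=1, P2=0, P3=2, P4=2, P5=2)
step 2: fire t1:  (P0=2, P1=1, P2=0, P3=2, P4=2, P5=2) → (P0=2, P1=4, P2=0, P3=2, P4=2, P5=5)
step 3: fire t1:  (P0=2, P1=4, P2=0, P3=2, P4=2, P5=5) → (P0=2, P1=7, P2=0, P3=2, P4=2, P5=8)
step 4: fire t5:  (P0=2, P1=7, P2=0, P3=2, P4=2, P5=8) → (P0=2, P1=9, P2=0, P3=5, P4=2, P5=5)

YES — reachable via ⟨t3, t1, t1, t5⟩ (4 firings)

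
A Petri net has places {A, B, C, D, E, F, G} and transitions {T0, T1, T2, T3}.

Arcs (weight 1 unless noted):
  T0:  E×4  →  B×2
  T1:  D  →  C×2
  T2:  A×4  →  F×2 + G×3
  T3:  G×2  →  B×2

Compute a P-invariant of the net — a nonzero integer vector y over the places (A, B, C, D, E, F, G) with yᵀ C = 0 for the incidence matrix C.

y = (A:0, B:0, C:1, D:2, E:0, F:0, G:0)

Incidence matrix C (rows=places, cols=transitions):
       T0   T1   T2   T3
    A   0    0   -4    0
    B   2    0    0    2
    C   0    2    0    0
    D   0   -1    0    0
    E  -4    0    0    0
    F   0    0    2    0
    G   0    0    3   -2

Candidate y = [0, 0, 1, 2, 0, 0, 0]; check y·C column-wise:
  col T0: 0·2 + 1·0 + 2·0 + 0·-4 = 0
  col T1: 1·2 + 2·-1 = 0
  col T2: 0·-4 + 1·0 + 2·0 + 0·2 + 0·3 = 0
  col T3: 0·2 + 1·0 + 2·0 + 0·-2 = 0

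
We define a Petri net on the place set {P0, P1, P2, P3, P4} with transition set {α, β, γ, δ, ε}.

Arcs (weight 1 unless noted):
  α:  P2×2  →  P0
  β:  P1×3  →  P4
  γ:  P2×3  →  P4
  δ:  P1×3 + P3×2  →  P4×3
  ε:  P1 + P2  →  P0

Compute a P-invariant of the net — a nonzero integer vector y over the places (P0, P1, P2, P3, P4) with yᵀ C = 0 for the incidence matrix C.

y = (P0:2, P1:1, P2:1, P3:3, P4:3)

Incidence matrix C (rows=places, cols=transitions):
        α    β    γ    δ    ε
   P0   1    0    0    0    1
   P1   0   -3    0   -3   -1
   P2  -2    0   -3    0   -1
   P3   0    0    0   -2    0
   P4   0    1    1    3    0

Candidate y = [2, 1, 1, 3, 3]; check y·C column-wise:
  col α: 2·1 + 1·0 + 1·-2 + 3·0 + 3·0 = 0
  col β: 2·0 + 1·-3 + 1·0 + 3·0 + 3·1 = 0
  col γ: 2·0 + 1·0 + 1·-3 + 3·0 + 3·1 = 0
  col δ: 2·0 + 1·-3 + 1·0 + 3·-2 + 3·3 = 0
  col ε: 2·1 + 1·-1 + 1·-1 + 3·0 + 3·0 = 0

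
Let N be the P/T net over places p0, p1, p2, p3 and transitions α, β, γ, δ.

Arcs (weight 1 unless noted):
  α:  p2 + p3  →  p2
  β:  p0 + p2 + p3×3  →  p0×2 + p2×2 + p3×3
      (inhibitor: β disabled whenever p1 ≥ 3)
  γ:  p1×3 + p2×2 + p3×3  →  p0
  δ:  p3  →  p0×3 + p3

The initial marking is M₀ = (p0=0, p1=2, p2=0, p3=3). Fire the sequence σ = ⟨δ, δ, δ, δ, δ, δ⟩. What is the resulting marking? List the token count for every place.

(p0=18, p1=2, p2=0, p3=3)

step 1: fire δ:  (p0=0, p1=2, p2=0, p3=3) → (p0=3, p1=2, p2=0, p3=3)
step 2: fire δ:  (p0=3, p1=2, p2=0, p3=3) → (p0=6, p1=2, p2=0, p3=3)
step 3: fire δ:  (p0=6, p1=2, p2=0, p3=3) → (p0=9, p1=2, p2=0, p3=3)
step 4: fire δ:  (p0=9, p1=2, p2=0, p3=3) → (p0=12, p1=2, p2=0, p3=3)
step 5: fire δ:  (p0=12, p1=2, p2=0, p3=3) → (p0=15, p1=2, p2=0, p3=3)
step 6: fire δ:  (p0=15, p1=2, p2=0, p3=3) → (p0=18, p1=2, p2=0, p3=3)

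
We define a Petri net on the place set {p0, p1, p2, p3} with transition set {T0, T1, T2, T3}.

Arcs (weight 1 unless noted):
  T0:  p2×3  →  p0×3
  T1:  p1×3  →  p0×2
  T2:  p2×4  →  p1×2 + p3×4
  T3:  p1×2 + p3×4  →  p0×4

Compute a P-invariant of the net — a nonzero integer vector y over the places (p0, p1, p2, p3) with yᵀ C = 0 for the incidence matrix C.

y = (p0:3, p1:2, p2:3, p3:2)

Incidence matrix C (rows=places, cols=transitions):
       T0   T1   T2   T3
   p0   3    2    0    4
   p1   0   -3    2   -2
   p2  -3    0   -4    0
   p3   0    0    4   -4

Candidate y = [3, 2, 3, 2]; check y·C column-wise:
  col T0: 3·3 + 2·0 + 3·-3 + 2·0 = 0
  col T1: 3·2 + 2·-3 + 3·0 + 2·0 = 0
  col T2: 3·0 + 2·2 + 3·-4 + 2·4 = 0
  col T3: 3·4 + 2·-2 + 3·0 + 2·-4 = 0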